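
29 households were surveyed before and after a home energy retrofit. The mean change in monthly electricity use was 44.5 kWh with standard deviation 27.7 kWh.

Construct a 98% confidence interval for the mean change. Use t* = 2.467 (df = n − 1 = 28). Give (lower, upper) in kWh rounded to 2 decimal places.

Paired design: SE = s_d/√n = 27.7/√29 = 5.1438.
t* = 2.467; margin of error = 2.467 × 5.1438 = 12.6898.
44.5 ± 12.6898 → (31.81, 57.19).

(31.81, 57.19)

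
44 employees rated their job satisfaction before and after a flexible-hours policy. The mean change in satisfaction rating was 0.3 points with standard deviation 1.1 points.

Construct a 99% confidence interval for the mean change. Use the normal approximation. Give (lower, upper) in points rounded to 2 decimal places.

(-0.13, 0.73)

This is a matched-pairs design, so SE = s_d/√n = 1.1/√44 = 0.1658.
Margin = 2.576 × 0.1658 = 0.4271; the interval is 0.3 ± 0.4271 = (-0.13, 0.73).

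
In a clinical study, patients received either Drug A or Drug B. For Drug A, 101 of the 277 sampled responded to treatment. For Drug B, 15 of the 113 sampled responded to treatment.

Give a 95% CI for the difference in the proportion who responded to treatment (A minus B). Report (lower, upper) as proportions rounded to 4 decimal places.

(0.1475, 0.3163)

p̂₁ = 101/277 = 0.3646 and p̂₂ = 15/113 = 0.1327.
SE₁ = √(p̂₁(1−p̂₁)/n₁) = √(0.3646·0.6354/277) = 0.02892; SE₂ = √(0.1327·0.8673/113) = 0.03191.
Independent samples: SE of the difference = √(SE₁² + SE₂²) = √(0.0008363664 + 0.0010182481) = 0.04307.
z* for 95% confidence is 1.960, so the margin of error is 1.960 × 0.04307 = 0.08442.
Point estimate p̂₁ − p̂₂ = 0.3646 − 0.1327 = 0.2319.
0.2319 ± 0.08442 → (0.1475, 0.3163).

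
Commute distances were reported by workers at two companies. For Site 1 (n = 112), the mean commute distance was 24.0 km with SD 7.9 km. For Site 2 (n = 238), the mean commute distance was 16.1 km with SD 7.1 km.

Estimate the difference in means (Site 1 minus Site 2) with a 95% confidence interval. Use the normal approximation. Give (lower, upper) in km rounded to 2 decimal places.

(6.18, 9.62)

Per-group SEs: s₁/√n₁ = 7.9/√112 = 0.7465, s₂/√n₂ = 7.1/√238 = 0.4602.
Unpooled SE of the difference: √(0.55726225 + 0.21178404) = 0.8770.
Margin of error = z* · SE = 1.960 × 0.8770 = 1.7189.
x̄₁ − x̄₂ = 24.0 − 16.1 = 7.9000.
CI: 7.9000 ± 1.7189 = (6.18, 9.62).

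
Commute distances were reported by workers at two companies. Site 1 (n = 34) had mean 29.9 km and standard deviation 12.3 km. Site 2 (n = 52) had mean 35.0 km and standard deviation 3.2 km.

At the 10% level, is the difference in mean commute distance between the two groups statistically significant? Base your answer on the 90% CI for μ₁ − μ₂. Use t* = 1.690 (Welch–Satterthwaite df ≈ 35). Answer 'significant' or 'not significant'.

Per-group SEs: s₁/√n₁ = 12.3/√34 = 2.1094, s₂/√n₂ = 3.2/√52 = 0.4438.
Unpooled SE of the difference: √(4.44956836 + 0.19695844) = 2.1556.
Margin of error = t* · SE = 1.690 × 2.1556 = 3.6430.
x̄₁ − x̄₂ = 29.9 − 35.0 = -5.1000.
CI: -5.1000 ± 3.6430 = (-8.7430, -1.4570).
The interval (-8.7430, -1.4570) does not contain 0, so the difference is significant.

significant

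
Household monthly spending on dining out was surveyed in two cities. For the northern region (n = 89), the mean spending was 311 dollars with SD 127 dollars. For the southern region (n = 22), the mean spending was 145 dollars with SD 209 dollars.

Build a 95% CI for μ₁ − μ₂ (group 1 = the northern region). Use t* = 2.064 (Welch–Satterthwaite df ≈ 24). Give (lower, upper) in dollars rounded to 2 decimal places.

(69.92, 262.08)

SE₁ = s₁/√n₁ = 127/√89 = 13.4620; SE₂ = 209/√22 = 44.5589.
Independent samples, unequal variances: SE_diff = √(SE₁² + SE₂²) = √(181.225444 + 1985.49556921) = 46.5481.
t* = 2.064, so margin of error = 2.064 × 46.5481 = 96.0753.
Difference in means = 311 − 145 = 166.0000.
166.0000 ± 96.0753 → (69.92, 262.08).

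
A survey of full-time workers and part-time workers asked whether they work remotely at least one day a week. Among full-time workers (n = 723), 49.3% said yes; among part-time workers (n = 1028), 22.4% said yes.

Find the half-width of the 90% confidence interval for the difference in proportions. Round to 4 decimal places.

0.0373

Each SE is √(p̂(1−p̂)/n): √(0.4930·0.5070/723) = 0.01859 and √(0.2240·0.7760/1028) = 0.01300.
SE(p̂₁ − p̂₂) = √(SE₁² + SE₂²) = √(0.0003455881 + 0.000169) = 0.02268, since the two samples are independent.
At 90% confidence z* = 1.645; margin = 1.645 × 0.02268 = 0.03731.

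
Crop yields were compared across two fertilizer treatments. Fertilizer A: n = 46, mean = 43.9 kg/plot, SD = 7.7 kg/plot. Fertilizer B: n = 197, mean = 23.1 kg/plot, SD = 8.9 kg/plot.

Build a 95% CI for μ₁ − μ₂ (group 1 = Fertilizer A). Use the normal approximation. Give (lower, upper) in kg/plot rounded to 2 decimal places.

Per-group SEs: s₁/√n₁ = 7.7/√46 = 1.1353, s₂/√n₂ = 8.9/√197 = 0.6341.
Unpooled SE of the difference: √(1.28890609 + 0.40208281) = 1.3004.
Margin of error = z* · SE = 1.960 × 1.3004 = 2.5488.
x̄₁ − x̄₂ = 43.9 − 23.1 = 20.8000.
CI: 20.8000 ± 2.5488 = (18.25, 23.35).

(18.25, 23.35)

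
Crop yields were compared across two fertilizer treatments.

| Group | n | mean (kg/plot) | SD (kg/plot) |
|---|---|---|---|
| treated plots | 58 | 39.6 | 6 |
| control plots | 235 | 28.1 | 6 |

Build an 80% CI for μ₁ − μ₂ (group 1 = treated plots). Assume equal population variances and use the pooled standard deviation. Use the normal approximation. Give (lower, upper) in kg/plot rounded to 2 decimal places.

Pooled variance s_p² = [57·6² + 234·6²] / (58+235−2) = 36.0000, so s_p = 6.0000.
SE_diff = s_p·√(1/n₁ + 1/n₂) = 6.0000·√(1/58 + 1/235) = 0.8797.
z* = 1.282; margin = 1.282 × 0.8797 = 1.1278.
Difference = 39.6 − 28.1 = 11.5000.
11.5000 ± 1.1278 → (10.37, 12.63).

(10.37, 12.63)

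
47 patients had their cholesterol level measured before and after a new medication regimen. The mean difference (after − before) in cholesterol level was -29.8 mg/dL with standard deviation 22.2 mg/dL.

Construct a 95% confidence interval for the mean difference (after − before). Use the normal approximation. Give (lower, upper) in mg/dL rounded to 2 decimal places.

(-36.15, -23.45)

Paired design: SE = s_d/√n = 22.2/√47 = 3.2382.
z* = 1.960; margin of error = 1.960 × 3.2382 = 6.3469.
-29.8 ± 6.3469 → (-36.15, -23.45).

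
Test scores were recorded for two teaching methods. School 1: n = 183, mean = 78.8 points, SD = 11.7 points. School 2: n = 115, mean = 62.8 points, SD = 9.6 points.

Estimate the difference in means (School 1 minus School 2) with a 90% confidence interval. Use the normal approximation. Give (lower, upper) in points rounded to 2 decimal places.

Per-group SEs: s₁/√n₁ = 11.7/√183 = 0.8649, s₂/√n₂ = 9.6/√115 = 0.8952.
Unpooled SE of the difference: √(0.74805201 + 0.80138304) = 1.2448.
Margin of error = z* · SE = 1.645 × 1.2448 = 2.0477.
x̄₁ − x̄₂ = 78.8 − 62.8 = 16.0000.
CI: 16.0000 ± 2.0477 = (13.95, 18.05).

(13.95, 18.05)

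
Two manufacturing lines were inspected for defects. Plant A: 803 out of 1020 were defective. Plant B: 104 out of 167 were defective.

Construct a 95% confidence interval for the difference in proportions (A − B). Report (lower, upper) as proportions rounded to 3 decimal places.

First, p̂₁ = 803/1020 = 0.7873; p̂₂ = 104/167 = 0.6228.
The two standard errors are √(0.7873×0.2127/1020) = 0.01281 and √(0.6228×0.3772/167) = 0.03751.
Because the samples are independent, SE_diff = √(0.01281² + 0.03751²) = 0.03964.
Using z* = 1.960 for 95%, ME = 1.960 × 0.03964 = 0.07769.
p̂₁ − p̂₂ = 0.1645; interval 0.1645 ± 0.07769 gives (0.087, 0.242).

(0.087, 0.242)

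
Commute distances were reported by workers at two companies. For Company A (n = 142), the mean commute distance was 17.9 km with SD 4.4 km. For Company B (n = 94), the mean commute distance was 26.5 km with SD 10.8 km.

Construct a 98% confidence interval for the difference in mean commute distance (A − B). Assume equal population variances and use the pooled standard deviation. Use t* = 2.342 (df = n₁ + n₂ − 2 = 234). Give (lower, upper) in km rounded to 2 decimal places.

s_p = √[((n₁−1)s₁² + (n₂−1)s₂²)/(n₁+n₂−2)] = √[(141·4.4² + 93·10.8²)/234] = 7.6173.
SE = 7.6173·√(1/142 + 1/94) = 1.0129.
With t* = 2.342, margin = 2.342 × 1.0129 = 2.3722.
x̄₁ − x̄₂ = 17.9 − 26.5 = -8.6000; interval -8.6000 ± 2.3722 = (-10.97, -6.23).

(-10.97, -6.23)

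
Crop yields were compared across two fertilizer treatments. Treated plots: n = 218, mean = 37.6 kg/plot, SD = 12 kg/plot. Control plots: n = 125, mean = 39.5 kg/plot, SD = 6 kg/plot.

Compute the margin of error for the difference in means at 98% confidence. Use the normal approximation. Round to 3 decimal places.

Standard errors of each mean: 12/√218 = 0.8127 and 6/√125 = 0.5367.
SE(x̄₁ − x̄₂) = √(0.8127² + 0.5367²) = 0.9739 for independent samples with unequal variances.
With z* = 2.326, the margin is 2.326 × 0.9739 = 2.2653.

2.265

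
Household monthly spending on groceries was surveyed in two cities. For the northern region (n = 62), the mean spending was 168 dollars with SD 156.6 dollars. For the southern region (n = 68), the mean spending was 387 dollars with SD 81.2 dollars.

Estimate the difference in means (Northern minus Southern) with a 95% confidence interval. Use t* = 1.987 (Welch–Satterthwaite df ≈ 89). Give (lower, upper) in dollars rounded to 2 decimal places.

(-263.10, -174.90)

Per-group SEs: s₁/√n₁ = 156.6/√62 = 19.8882, s₂/√n₂ = 81.2/√68 = 9.8469.
Unpooled SE of the difference: √(395.54049924 + 96.96143961) = 22.1924.
Margin of error = t* · SE = 1.987 × 22.1924 = 44.0963.
x̄₁ − x̄₂ = 168 − 387 = -219.0000.
CI: -219.0000 ± 44.0963 = (-263.10, -174.90).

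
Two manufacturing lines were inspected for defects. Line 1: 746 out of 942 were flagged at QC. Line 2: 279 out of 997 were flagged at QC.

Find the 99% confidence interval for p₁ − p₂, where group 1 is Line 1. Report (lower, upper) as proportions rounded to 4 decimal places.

(0.4621, 0.5621)

p̂₁ = 746/942 = 0.7919 and p̂₂ = 279/997 = 0.2798.
SE₁ = √(p̂₁(1−p̂₁)/n₁) = √(0.7919·0.2081/942) = 0.01323; SE₂ = √(0.2798·0.7202/997) = 0.01422.
Independent samples: SE of the difference = √(SE₁² + SE₂²) = √(0.0001750329 + 0.0002022084) = 0.01942.
z* for 99% confidence is 2.576, so the margin of error is 2.576 × 0.01942 = 0.05003.
Point estimate p̂₁ − p̂₂ = 0.7919 − 0.2798 = 0.5121.
0.5121 ± 0.05003 → (0.4621, 0.5621).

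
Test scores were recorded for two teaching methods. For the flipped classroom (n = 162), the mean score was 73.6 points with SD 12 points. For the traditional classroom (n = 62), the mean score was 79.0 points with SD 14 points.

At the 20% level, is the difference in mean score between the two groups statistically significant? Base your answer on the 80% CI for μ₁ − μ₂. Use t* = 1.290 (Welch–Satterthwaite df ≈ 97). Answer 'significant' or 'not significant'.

significant

Standard errors of each mean: 12/√162 = 0.9428 and 14/√62 = 1.7780.
SE(x̄₁ − x̄₂) = √(0.9428² + 1.7780²) = 2.0125 for independent samples with unequal variances.
With t* = 1.290, the margin is 1.290 × 2.0125 = 2.5961.
x̄₁ − x̄₂ = 73.6 − 79.0 = -5.4000; the interval is -5.4000 ± 2.5961 = (-7.9961, -2.8039).
The interval (-7.9961, -2.8039) does not contain 0, so the difference is significant.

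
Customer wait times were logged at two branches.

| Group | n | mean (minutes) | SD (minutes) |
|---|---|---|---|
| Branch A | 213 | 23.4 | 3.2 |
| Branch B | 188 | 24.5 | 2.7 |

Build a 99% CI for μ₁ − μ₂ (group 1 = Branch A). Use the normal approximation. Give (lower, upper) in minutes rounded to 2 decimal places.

(-1.86, -0.34)

Per-group SEs: s₁/√n₁ = 3.2/√213 = 0.2193, s₂/√n₂ = 2.7/√188 = 0.1969.
Unpooled SE of the difference: √(0.04809249 + 0.03876961) = 0.2947.
Margin of error = z* · SE = 2.576 × 0.2947 = 0.7591.
x̄₁ − x̄₂ = 23.4 − 24.5 = -1.1000.
CI: -1.1000 ± 0.7591 = (-1.86, -0.34).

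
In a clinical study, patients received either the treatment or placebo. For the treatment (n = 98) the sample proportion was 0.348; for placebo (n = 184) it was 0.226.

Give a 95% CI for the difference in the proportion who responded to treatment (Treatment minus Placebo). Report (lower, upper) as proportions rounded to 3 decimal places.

(0.010, 0.234)

SE₁ = √(p̂₁(1−p̂₁)/n₁) = √(0.3480·0.6520/98) = 0.04812; SE₂ = √(0.2260·0.7740/184) = 0.03083.
Independent samples: SE of the difference = √(SE₁² + SE₂²) = √(0.0023155344 + 0.0009504889) = 0.05715.
z* for 95% confidence is 1.960, so the margin of error is 1.960 × 0.05715 = 0.11201.
Point estimate p̂₁ − p̂₂ = 0.3480 − 0.2260 = 0.1220.
0.1220 ± 0.11201 → (0.010, 0.234).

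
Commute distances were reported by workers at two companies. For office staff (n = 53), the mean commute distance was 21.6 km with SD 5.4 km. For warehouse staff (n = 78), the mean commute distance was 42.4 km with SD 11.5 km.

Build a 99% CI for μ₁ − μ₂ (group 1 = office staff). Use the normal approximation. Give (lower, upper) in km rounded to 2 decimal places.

(-24.66, -16.94)

SE₁ = s₁/√n₁ = 5.4/√53 = 0.7417; SE₂ = 11.5/√78 = 1.3021.
Independent samples, unequal variances: SE_diff = √(SE₁² + SE₂²) = √(0.55011889 + 1.69546441) = 1.4985.
z* = 2.576, so margin of error = 2.576 × 1.4985 = 3.8601.
Difference in means = 21.6 − 42.4 = -20.8000.
-20.8000 ± 3.8601 → (-24.66, -16.94).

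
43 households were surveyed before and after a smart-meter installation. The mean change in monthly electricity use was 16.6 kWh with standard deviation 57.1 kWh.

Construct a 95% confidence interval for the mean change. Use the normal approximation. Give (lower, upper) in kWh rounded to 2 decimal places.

Paired design: SE = s_d/√n = 57.1/√43 = 8.7077.
z* = 1.960; margin of error = 1.960 × 8.7077 = 17.0671.
16.6 ± 17.0671 → (-0.47, 33.67).

(-0.47, 33.67)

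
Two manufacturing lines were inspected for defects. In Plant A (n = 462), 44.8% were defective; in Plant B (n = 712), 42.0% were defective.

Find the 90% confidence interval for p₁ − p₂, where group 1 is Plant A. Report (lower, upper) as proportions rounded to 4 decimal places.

Each SE is √(p̂(1−p̂)/n): √(0.4480·0.5520/462) = 0.02314 and √(0.4200·0.5800/712) = 0.01850.
SE(p̂₁ − p̂₂) = √(SE₁² + SE₂²) = √(0.0005354596 + 0.00034225) = 0.02963, since the two samples are independent.
At 90% confidence z* = 1.645; margin = 1.645 × 0.02963 = 0.04874.
The difference is 0.4480 − 0.4200 = 0.0280, so the interval is 0.0280 ± 0.04874 = (-0.0207, 0.0767).

(-0.0207, 0.0767)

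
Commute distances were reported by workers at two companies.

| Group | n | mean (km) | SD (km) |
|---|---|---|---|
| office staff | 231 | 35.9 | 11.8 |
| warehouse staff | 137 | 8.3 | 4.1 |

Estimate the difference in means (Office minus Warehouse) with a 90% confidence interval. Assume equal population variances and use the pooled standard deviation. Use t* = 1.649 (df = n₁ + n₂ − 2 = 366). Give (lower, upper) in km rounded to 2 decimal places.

(25.88, 29.32)

Pooled variance s_p² = [230·11.8² + 136·4.1²] / (231+137−2) = 93.7469, so s_p = 9.6823.
SE_diff = s_p·√(1/n₁ + 1/n₂) = 9.6823·√(1/231 + 1/137) = 1.0441.
t* = 1.649; margin = 1.649 × 1.0441 = 1.7217.
Difference = 35.9 − 8.3 = 27.6000.
27.6000 ± 1.7217 → (25.88, 29.32).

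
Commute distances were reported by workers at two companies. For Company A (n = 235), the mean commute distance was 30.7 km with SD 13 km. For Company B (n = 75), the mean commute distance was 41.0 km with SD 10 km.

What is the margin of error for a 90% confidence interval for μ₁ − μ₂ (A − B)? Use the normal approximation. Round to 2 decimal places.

2.36

Per-group SEs: s₁/√n₁ = 13/√235 = 0.8480, s₂/√n₂ = 10/√75 = 1.1547.
Unpooled SE of the difference: √(0.719104 + 1.33333209) = 1.4326.
Margin of error = z* · SE = 1.645 × 1.4326 = 2.3566.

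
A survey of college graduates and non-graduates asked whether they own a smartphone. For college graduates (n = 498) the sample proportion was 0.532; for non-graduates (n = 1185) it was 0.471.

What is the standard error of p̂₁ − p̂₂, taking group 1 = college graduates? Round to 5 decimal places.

The two standard errors are √(0.5320×0.4680/498) = 0.02236 and √(0.4710×0.5290/1185) = 0.01450.
Because the samples are independent, SE_diff = √(0.02236² + 0.01450²) = 0.02665.

0.02665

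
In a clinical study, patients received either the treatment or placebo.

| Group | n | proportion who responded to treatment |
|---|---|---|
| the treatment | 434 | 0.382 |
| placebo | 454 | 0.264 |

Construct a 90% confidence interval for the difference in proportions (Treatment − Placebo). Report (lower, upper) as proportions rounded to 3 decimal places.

(0.067, 0.169)

The two standard errors are √(0.3820×0.6180/434) = 0.02332 and √(0.2640×0.7360/454) = 0.02069.
Because the samples are independent, SE_diff = √(0.02332² + 0.02069²) = 0.03118.
Using z* = 1.645 for 90%, ME = 1.645 × 0.03118 = 0.05129.
p̂₁ − p̂₂ = 0.1180; interval 0.1180 ± 0.05129 gives (0.067, 0.169).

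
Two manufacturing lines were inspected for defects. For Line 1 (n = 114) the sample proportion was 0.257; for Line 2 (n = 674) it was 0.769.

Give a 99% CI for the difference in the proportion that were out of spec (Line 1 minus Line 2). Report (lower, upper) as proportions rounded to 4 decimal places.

The two standard errors are √(0.2570×0.7430/114) = 0.04093 and √(0.7690×0.2310/674) = 0.01623.
Because the samples are independent, SE_diff = √(0.04093² + 0.01623²) = 0.04403.
Using z* = 2.576 for 99%, ME = 2.576 × 0.04403 = 0.11342.
p̂₁ − p̂₂ = -0.5120; interval -0.5120 ± 0.11342 gives (-0.6254, -0.3986).

(-0.6254, -0.3986)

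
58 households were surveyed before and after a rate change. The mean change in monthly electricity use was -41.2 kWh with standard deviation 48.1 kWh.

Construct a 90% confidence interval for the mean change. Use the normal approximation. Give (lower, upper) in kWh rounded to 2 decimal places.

This is a matched-pairs design, so SE = s_d/√n = 48.1/√58 = 6.3158.
Margin = 1.645 × 6.3158 = 10.3895; the interval is -41.2 ± 10.3895 = (-51.59, -30.81).

(-51.59, -30.81)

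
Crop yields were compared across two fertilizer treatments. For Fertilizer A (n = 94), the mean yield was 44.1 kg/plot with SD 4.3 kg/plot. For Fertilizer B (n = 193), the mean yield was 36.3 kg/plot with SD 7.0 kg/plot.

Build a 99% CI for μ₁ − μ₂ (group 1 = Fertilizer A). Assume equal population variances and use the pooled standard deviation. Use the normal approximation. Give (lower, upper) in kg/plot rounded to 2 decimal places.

s_p = √[((n₁−1)s₁² + (n₂−1)s₂²)/(n₁+n₂−2)] = √[(93·4.3² + 192·7.0²)/285] = 6.2485.
SE = 6.2485·√(1/94 + 1/193) = 0.7859.
With z* = 2.576, margin = 2.576 × 0.7859 = 2.0245.
x̄₁ − x̄₂ = 44.1 − 36.3 = 7.8000; interval 7.8000 ± 2.0245 = (5.78, 9.82).

(5.78, 9.82)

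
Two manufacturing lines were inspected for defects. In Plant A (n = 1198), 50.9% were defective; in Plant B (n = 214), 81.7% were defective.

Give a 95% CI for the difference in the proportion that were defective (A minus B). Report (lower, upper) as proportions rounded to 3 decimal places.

Each SE is √(p̂(1−p̂)/n): √(0.5090·0.4910/1198) = 0.01444 and √(0.8170·0.1830/214) = 0.02643.
SE(p̂₁ − p̂₂) = √(SE₁² + SE₂²) = √(0.0002085136 + 0.0006985449) = 0.03012, since the two samples are independent.
At 95% confidence z* = 1.960; margin = 1.960 × 0.03012 = 0.05904.
The difference is 0.5090 − 0.8170 = -0.3080, so the interval is -0.3080 ± 0.05904 = (-0.367, -0.249).

(-0.367, -0.249)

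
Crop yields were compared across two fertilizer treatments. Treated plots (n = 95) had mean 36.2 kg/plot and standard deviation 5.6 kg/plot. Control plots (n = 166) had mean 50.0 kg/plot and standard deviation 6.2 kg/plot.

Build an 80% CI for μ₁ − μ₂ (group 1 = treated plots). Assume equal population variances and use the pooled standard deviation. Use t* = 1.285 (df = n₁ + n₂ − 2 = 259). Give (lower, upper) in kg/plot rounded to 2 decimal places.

(-14.79, -12.81)

s_p = √[((n₁−1)s₁² + (n₂−1)s₂²)/(n₁+n₂−2)] = √[(94·5.6² + 165·6.2²)/259] = 5.9892.
SE = 5.9892·√(1/95 + 1/166) = 0.7705.
With t* = 1.285, margin = 1.285 × 0.7705 = 0.9901.
x̄₁ − x̄₂ = 36.2 − 50.0 = -13.8000; interval -13.8000 ± 0.9901 = (-14.79, -12.81).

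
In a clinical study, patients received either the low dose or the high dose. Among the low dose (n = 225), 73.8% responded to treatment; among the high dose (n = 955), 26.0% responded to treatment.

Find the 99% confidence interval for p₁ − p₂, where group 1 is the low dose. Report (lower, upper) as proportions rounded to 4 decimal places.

Each SE is √(p̂(1−p̂)/n): √(0.7380·0.2620/225) = 0.02931 and √(0.2600·0.7400/955) = 0.01419.
SE(p̂₁ − p̂₂) = √(SE₁² + SE₂²) = √(0.0008590761 + 0.0002013561) = 0.03256, since the two samples are independent.
At 99% confidence z* = 2.576; margin = 2.576 × 0.03256 = 0.08387.
The difference is 0.7380 − 0.2600 = 0.4780, so the interval is 0.4780 ± 0.08387 = (0.3941, 0.5619).

(0.3941, 0.5619)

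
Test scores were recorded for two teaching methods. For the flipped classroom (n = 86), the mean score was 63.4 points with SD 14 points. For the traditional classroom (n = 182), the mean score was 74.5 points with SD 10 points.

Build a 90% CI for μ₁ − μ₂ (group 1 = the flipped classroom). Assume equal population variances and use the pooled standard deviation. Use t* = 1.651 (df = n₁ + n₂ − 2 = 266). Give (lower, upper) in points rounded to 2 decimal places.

(-13.57, -8.63)

s_p = √[((n₁−1)s₁² + (n₂−1)s₂²)/(n₁+n₂−2)] = √[(85·14² + 181·10²)/266] = 11.4314.
SE = 11.4314·√(1/86 + 1/182) = 1.4958.
With t* = 1.651, margin = 1.651 × 1.4958 = 2.4696.
x̄₁ − x̄₂ = 63.4 − 74.5 = -11.1000; interval -11.1000 ± 2.4696 = (-13.57, -8.63).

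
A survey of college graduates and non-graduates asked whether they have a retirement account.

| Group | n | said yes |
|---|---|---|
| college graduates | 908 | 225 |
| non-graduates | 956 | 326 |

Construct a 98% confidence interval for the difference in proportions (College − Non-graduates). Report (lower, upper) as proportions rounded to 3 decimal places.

First, p̂₁ = 225/908 = 0.2478; p̂₂ = 326/956 = 0.3410.
The two standard errors are √(0.2478×0.7522/908) = 0.01433 and √(0.3410×0.6590/956) = 0.01533.
Because the samples are independent, SE_diff = √(0.01433² + 0.01533²) = 0.02098.
Using z* = 2.326 for 98%, ME = 2.326 × 0.02098 = 0.04880.
p̂₁ − p̂₂ = -0.0932; interval -0.0932 ± 0.04880 gives (-0.142, -0.044).

(-0.142, -0.044)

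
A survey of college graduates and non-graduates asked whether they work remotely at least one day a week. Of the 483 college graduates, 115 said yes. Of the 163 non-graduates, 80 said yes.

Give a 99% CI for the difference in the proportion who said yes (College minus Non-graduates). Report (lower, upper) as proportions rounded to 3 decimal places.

First, p̂₁ = 115/483 = 0.2381; p̂₂ = 80/163 = 0.4908.
The two standard errors are √(0.2381×0.7619/483) = 0.01938 and √(0.4908×0.5092/163) = 0.03916.
Because the samples are independent, SE_diff = √(0.01938² + 0.03916²) = 0.04369.
Using z* = 2.576 for 99%, ME = 2.576 × 0.04369 = 0.11255.
p̂₁ − p̂₂ = -0.2527; interval -0.2527 ± 0.11255 gives (-0.365, -0.140).

(-0.365, -0.140)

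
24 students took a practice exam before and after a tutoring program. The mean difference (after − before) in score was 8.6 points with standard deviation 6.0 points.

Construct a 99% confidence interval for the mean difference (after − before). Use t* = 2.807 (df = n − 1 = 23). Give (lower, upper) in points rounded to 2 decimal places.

(5.16, 12.04)

This is a matched-pairs design, so SE = s_d/√n = 6.0/√24 = 1.2247.
Margin = 2.807 × 1.2247 = 3.4377; the interval is 8.6 ± 3.4377 = (5.16, 12.04).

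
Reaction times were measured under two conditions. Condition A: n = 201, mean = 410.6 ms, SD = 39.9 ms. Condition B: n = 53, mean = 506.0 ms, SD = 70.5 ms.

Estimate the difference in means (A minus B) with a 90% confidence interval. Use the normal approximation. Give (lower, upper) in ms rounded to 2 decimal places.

(-111.99, -78.81)

Per-group SEs: s₁/√n₁ = 39.9/√201 = 2.8143, s₂/√n₂ = 70.5/√53 = 9.6839.
Unpooled SE of the difference: √(7.92028449 + 93.77791921) = 10.0846.
Margin of error = z* · SE = 1.645 × 10.0846 = 16.5892.
x̄₁ − x̄₂ = 410.6 − 506.0 = -95.4000.
CI: -95.4000 ± 16.5892 = (-111.99, -78.81).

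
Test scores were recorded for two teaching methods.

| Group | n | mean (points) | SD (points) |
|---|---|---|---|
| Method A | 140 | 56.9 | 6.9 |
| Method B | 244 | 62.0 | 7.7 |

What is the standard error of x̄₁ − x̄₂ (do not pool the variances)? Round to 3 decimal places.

0.764

Standard errors of each mean: 6.9/√140 = 0.5832 and 7.7/√244 = 0.4929.
SE(x̄₁ − x̄₂) = √(0.5832² + 0.4929²) = 0.7636 for independent samples with unequal variances.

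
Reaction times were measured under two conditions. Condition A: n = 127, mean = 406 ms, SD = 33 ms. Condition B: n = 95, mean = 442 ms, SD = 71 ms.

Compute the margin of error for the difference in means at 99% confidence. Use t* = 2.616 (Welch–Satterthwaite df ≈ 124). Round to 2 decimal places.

SE₁ = s₁/√n₁ = 33/√127 = 2.9283; SE₂ = 71/√95 = 7.2844.
Independent samples, unequal variances: SE_diff = √(SE₁² + SE₂²) = √(8.57494089 + 53.06248336) = 7.8510.
t* = 2.616, so margin of error = 2.616 × 7.8510 = 20.5382.

20.54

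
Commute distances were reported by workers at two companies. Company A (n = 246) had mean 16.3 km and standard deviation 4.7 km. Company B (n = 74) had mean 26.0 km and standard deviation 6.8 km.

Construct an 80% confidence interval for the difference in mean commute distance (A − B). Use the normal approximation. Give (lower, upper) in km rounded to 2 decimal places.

(-10.78, -8.62)

SE₁ = s₁/√n₁ = 4.7/√246 = 0.2997; SE₂ = 6.8/√74 = 0.7905.
Independent samples, unequal variances: SE_diff = √(SE₁² + SE₂²) = √(0.08982009 + 0.62489025) = 0.8454.
z* = 1.282, so margin of error = 1.282 × 0.8454 = 1.0838.
Difference in means = 16.3 − 26.0 = -9.7000.
-9.7000 ± 1.0838 → (-10.78, -8.62).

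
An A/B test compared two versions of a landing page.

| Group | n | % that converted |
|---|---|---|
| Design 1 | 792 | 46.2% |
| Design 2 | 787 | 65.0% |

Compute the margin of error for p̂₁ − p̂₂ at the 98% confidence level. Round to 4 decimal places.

0.0571

SE₁ = √(p̂₁(1−p̂₁)/n₁) = √(0.4620·0.5380/792) = 0.01772; SE₂ = √(0.6500·0.3500/787) = 0.01700.
Independent samples: SE of the difference = √(SE₁² + SE₂²) = √(0.0003139984 + 0.000289) = 0.02456.
z* for 98% confidence is 2.326, so the margin of error is 2.326 × 0.02456 = 0.05713.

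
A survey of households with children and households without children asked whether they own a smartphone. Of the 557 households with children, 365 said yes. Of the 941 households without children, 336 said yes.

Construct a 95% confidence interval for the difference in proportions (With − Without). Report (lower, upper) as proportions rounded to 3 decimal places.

(0.248, 0.348)

First, p̂₁ = 365/557 = 0.6553; p̂₂ = 336/941 = 0.3571.
The two standard errors are √(0.6553×0.3447/557) = 0.02014 and √(0.3571×0.6429/941) = 0.01562.
Because the samples are independent, SE_diff = √(0.02014² + 0.01562²) = 0.02549.
Using z* = 1.960 for 95%, ME = 1.960 × 0.02549 = 0.04996.
p̂₁ − p̂₂ = 0.2982; interval 0.2982 ± 0.04996 gives (0.248, 0.348).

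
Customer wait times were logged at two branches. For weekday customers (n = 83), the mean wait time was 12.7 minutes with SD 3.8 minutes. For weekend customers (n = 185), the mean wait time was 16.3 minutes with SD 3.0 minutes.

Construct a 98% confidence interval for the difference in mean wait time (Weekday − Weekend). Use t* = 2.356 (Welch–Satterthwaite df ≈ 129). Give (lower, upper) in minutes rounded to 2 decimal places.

Per-group SEs: s₁/√n₁ = 3.8/√83 = 0.4171, s₂/√n₂ = 3.0/√185 = 0.2206.
Unpooled SE of the difference: √(0.17397241 + 0.04866436) = 0.4718.
Margin of error = t* · SE = 2.356 × 0.4718 = 1.1116.
x̄₁ − x̄₂ = 12.7 − 16.3 = -3.6000.
CI: -3.6000 ± 1.1116 = (-4.71, -2.49).

(-4.71, -2.49)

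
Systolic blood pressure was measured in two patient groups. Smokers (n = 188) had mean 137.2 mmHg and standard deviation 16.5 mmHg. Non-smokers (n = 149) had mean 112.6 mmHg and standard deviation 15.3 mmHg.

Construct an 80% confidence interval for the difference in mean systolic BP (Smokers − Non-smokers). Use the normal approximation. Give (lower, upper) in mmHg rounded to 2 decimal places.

(22.37, 26.83)

Standard errors of each mean: 16.5/√188 = 1.2034 and 15.3/√149 = 1.2534.
SE(x̄₁ − x̄₂) = √(1.2034² + 1.2534²) = 1.7376 for independent samples with unequal variances.
With z* = 1.282, the margin is 1.282 × 1.7376 = 2.2276.
x̄₁ − x̄₂ = 137.2 − 112.6 = 24.6000; the interval is 24.6000 ± 2.2276 = (22.37, 26.83).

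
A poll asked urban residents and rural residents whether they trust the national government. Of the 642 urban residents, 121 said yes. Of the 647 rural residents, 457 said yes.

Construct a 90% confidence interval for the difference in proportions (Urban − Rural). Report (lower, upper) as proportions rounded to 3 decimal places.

(-0.557, -0.479)

p̂₁ = 121/642 = 0.1885 and p̂₂ = 457/647 = 0.7063.
SE₁ = √(p̂₁(1−p̂₁)/n₁) = √(0.1885·0.8115/642) = 0.01544; SE₂ = √(0.7063·0.2937/647) = 0.01791.
Independent samples: SE of the difference = √(SE₁² + SE₂²) = √(0.0002383936 + 0.0003207681) = 0.02365.
z* for 90% confidence is 1.645, so the margin of error is 1.645 × 0.02365 = 0.03890.
Point estimate p̂₁ − p̂₂ = 0.1885 − 0.7063 = -0.5178.
-0.5178 ± 0.03890 → (-0.557, -0.479).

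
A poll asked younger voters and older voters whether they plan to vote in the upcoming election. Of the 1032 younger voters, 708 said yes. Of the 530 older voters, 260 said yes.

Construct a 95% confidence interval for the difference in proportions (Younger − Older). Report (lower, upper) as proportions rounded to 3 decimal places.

Sample proportions: 708/1032 = 0.6860, 260/530 = 0.4906.
Each SE is √(p̂(1−p̂)/n): √(0.6860·0.3140/1032) = 0.01445 and √(0.4906·0.5094/530) = 0.02171.
SE(p̂₁ − p̂₂) = √(SE₁² + SE₂²) = √(0.0002088025 + 0.0004713241) = 0.02608, since the two samples are independent.
At 95% confidence z* = 1.960; margin = 1.960 × 0.02608 = 0.05112.
The difference is 0.6860 − 0.4906 = 0.1954, so the interval is 0.1954 ± 0.05112 = (0.144, 0.247).

(0.144, 0.247)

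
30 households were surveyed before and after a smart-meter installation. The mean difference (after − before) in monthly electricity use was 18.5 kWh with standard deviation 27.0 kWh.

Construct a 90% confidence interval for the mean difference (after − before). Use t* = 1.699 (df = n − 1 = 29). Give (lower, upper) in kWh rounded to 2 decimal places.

(10.12, 26.88)

Paired design: SE = s_d/√n = 27.0/√30 = 4.9295.
t* = 1.699; margin of error = 1.699 × 4.9295 = 8.3752.
18.5 ± 8.3752 → (10.12, 26.88).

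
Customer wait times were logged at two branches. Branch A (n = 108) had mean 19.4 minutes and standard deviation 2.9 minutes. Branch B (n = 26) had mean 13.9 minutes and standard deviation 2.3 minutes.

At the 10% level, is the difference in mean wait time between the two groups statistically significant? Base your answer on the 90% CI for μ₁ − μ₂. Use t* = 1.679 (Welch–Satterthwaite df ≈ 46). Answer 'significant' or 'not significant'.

significant

Per-group SEs: s₁/√n₁ = 2.9/√108 = 0.2791, s₂/√n₂ = 2.3/√26 = 0.4511.
Unpooled SE of the difference: √(0.07789681 + 0.20349121) = 0.5305.
Margin of error = t* · SE = 1.679 × 0.5305 = 0.8907.
x̄₁ − x̄₂ = 19.4 − 13.9 = 5.5000.
CI: 5.5000 ± 0.8907 = (4.6093, 6.3907).
The interval (4.6093, 6.3907) does not contain 0, so the difference is significant.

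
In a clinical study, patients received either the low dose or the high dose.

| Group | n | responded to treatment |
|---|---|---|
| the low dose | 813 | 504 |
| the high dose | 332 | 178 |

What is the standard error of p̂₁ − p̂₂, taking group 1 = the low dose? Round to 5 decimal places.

p̂₁ = 504/813 = 0.6199 and p̂₂ = 178/332 = 0.5361.
SE₁ = √(p̂₁(1−p̂₁)/n₁) = √(0.6199·0.3801/813) = 0.01702; SE₂ = √(0.5361·0.4639/332) = 0.02737.
Independent samples: SE of the difference = √(SE₁² + SE₂²) = √(0.0002896804 + 0.0007491169) = 0.03223.

0.03223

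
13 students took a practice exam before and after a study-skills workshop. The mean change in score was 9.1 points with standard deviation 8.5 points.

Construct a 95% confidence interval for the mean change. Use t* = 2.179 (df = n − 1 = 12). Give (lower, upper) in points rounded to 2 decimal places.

This is a matched-pairs design, so SE = s_d/√n = 8.5/√13 = 2.3575.
Margin = 2.179 × 2.3575 = 5.1370; the interval is 9.1 ± 5.1370 = (3.96, 14.24).

(3.96, 14.24)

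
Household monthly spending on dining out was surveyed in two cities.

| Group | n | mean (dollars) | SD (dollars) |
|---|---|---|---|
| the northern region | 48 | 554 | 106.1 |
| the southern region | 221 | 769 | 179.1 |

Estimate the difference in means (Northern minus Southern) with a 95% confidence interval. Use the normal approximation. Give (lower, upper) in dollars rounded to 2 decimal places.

Per-group SEs: s₁/√n₁ = 106.1/√48 = 15.3142, s₂/√n₂ = 179.1/√221 = 12.0476.
Unpooled SE of the difference: √(234.52472164 + 145.14466576) = 19.4851.
Margin of error = z* · SE = 1.960 × 19.4851 = 38.1908.
x̄₁ − x̄₂ = 554 − 769 = -215.0000.
CI: -215.0000 ± 38.1908 = (-253.19, -176.81).

(-253.19, -176.81)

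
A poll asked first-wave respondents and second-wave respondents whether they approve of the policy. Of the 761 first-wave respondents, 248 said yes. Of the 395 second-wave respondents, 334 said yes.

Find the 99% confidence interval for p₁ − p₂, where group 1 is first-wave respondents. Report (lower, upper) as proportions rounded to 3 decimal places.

Sample proportions: 248/761 = 0.3259, 334/395 = 0.8456.
Each SE is √(p̂(1−p̂)/n): √(0.3259·0.6741/761) = 0.01699 and √(0.8456·0.1544/395) = 0.01818.
SE(p̂₁ − p̂₂) = √(SE₁² + SE₂²) = √(0.0002886601 + 0.0003305124) = 0.02488, since the two samples are independent.
At 99% confidence z* = 2.576; margin = 2.576 × 0.02488 = 0.06409.
The difference is 0.3259 − 0.8456 = -0.5197, so the interval is -0.5197 ± 0.06409 = (-0.584, -0.456).

(-0.584, -0.456)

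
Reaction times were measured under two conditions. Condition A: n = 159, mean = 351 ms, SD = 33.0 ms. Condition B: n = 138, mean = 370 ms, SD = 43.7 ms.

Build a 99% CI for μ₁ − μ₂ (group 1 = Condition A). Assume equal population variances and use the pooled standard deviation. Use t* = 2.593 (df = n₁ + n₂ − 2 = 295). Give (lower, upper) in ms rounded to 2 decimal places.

s_p = √[((n₁−1)s₁² + (n₂−1)s₂²)/(n₁+n₂−2)] = √[(158·33.0² + 137·43.7²)/295] = 38.3423.
SE = 38.3423·√(1/159 + 1/138) = 4.4609.
With t* = 2.593, margin = 2.593 × 4.4609 = 11.5671.
x̄₁ − x̄₂ = 351 − 370 = -19.0000; interval -19.0000 ± 11.5671 = (-30.57, -7.43).

(-30.57, -7.43)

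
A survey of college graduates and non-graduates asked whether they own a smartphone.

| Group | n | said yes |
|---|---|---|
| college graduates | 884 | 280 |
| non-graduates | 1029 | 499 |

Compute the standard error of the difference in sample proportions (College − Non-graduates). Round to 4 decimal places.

First, p̂₁ = 280/884 = 0.3167; p̂₂ = 499/1029 = 0.4849.
The two standard errors are √(0.3167×0.6833/884) = 0.01565 and √(0.4849×0.5151/1029) = 0.01558.
Because the samples are independent, SE_diff = √(0.01565² + 0.01558²) = 0.02208.

0.0221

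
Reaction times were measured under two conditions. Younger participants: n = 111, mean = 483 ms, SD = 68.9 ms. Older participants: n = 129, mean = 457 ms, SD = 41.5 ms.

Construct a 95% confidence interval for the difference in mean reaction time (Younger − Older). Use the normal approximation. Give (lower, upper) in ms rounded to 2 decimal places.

SE₁ = s₁/√n₁ = 68.9/√111 = 6.5397; SE₂ = 41.5/√129 = 3.6539.
Independent samples, unequal variances: SE_diff = √(SE₁² + SE₂²) = √(42.76767609 + 13.35098521) = 7.4912.
z* = 1.960, so margin of error = 1.960 × 7.4912 = 14.6828.
Difference in means = 483 − 457 = 26.0000.
26.0000 ± 14.6828 → (11.32, 40.68).

(11.32, 40.68)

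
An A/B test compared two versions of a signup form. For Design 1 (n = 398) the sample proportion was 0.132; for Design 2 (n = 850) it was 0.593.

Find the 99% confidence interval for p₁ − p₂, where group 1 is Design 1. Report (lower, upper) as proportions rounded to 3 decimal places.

SE₁ = √(p̂₁(1−p̂₁)/n₁) = √(0.1320·0.8680/398) = 0.01697; SE₂ = √(0.5930·0.4070/850) = 0.01685.
Independent samples: SE of the difference = √(SE₁² + SE₂²) = √(0.0002879809 + 0.0002839225) = 0.02391.
z* for 99% confidence is 2.576, so the margin of error is 2.576 × 0.02391 = 0.06159.
Point estimate p̂₁ − p̂₂ = 0.1320 − 0.5930 = -0.4610.
-0.4610 ± 0.06159 → (-0.523, -0.399).

(-0.523, -0.399)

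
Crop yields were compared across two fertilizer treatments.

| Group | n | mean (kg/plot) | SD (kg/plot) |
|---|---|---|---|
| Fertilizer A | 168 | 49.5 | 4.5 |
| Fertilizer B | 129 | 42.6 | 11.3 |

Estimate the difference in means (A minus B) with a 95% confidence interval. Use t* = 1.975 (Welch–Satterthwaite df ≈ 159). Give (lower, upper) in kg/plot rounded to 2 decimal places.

(4.82, 8.98)

Standard errors of each mean: 4.5/√168 = 0.3472 and 11.3/√129 = 0.9949.
SE(x̄₁ − x̄₂) = √(0.3472² + 0.9949²) = 1.0537 for independent samples with unequal variances.
With t* = 1.975, the margin is 1.975 × 1.0537 = 2.0811.
x̄₁ − x̄₂ = 49.5 − 42.6 = 6.9000; the interval is 6.9000 ± 2.0811 = (4.82, 8.98).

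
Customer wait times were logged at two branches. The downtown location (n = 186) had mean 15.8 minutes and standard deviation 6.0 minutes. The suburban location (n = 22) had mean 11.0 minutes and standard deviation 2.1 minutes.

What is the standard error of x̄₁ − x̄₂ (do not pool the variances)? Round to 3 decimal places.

0.628

Standard errors of each mean: 6.0/√186 = 0.4399 and 2.1/√22 = 0.4477.
SE(x̄₁ − x̄₂) = √(0.4399² + 0.4477²) = 0.6277 for independent samples with unequal variances.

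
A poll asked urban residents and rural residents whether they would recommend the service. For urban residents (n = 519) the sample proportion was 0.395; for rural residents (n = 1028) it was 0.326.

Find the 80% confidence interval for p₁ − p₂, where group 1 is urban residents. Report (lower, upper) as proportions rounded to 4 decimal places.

(0.0357, 0.1023)

The two standard errors are √(0.3950×0.6050/519) = 0.02146 and √(0.3260×0.6740/1028) = 0.01462.
Because the samples are independent, SE_diff = √(0.02146² + 0.01462²) = 0.02597.
Using z* = 1.282 for 80%, ME = 1.282 × 0.02597 = 0.03329.
p̂₁ − p̂₂ = 0.0690; interval 0.0690 ± 0.03329 gives (0.0357, 0.1023).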